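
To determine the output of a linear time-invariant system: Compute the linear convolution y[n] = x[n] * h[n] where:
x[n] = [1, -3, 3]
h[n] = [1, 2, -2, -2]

y[n] = sum_k x[k]*h[n-k]. Output length = len(x) + len(h) - 1 = 3 + 4 - 1 = 6.
y[0] = 1*1 = 1
y[1] = -3*1 + 1*2 = -1
y[2] = 3*1 + -3*2 + 1*-2 = -5
y[3] = 3*2 + -3*-2 + 1*-2 = 10
y[4] = 3*-2 + -3*-2 = 0
y[5] = 3*-2 = -6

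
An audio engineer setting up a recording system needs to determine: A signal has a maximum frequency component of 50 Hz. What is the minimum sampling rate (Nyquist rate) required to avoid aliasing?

By the Nyquist-Shannon sampling theorem,
the minimum sampling rate (Nyquist rate) must be at least 2 * f_max.
Nyquist rate = 2 * 50 Hz = 100 Hz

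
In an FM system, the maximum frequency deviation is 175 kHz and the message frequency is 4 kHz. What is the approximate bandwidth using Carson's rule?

Carson's rule: BW = 2*(delta_f + f_m)
= 2*(175 + 4) kHz = 358 kHz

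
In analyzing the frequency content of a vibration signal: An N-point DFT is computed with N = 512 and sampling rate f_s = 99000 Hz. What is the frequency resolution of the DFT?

DFT frequency resolution = f_s / N
= 99000 / 512 = 12375/64 Hz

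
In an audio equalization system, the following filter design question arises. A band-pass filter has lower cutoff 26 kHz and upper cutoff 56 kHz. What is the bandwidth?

Bandwidth = f_high - f_low
= 56 kHz - 26 kHz = 30 kHz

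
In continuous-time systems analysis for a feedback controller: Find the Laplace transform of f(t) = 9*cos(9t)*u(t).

Standard pair: cos(wt)*u(t) <-> s/(s^2+w^2)
With w = 9: L{9*cos(9t)*u(t)} = 9s/(s^2+81)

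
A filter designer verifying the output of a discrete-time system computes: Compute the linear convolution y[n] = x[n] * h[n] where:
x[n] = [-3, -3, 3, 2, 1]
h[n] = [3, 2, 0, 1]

y[n] = sum_k x[k]*h[n-k]. Output length = len(x) + len(h) - 1 = 5 + 4 - 1 = 8.
y[0] = -3*3 = -9
y[1] = -3*3 + -3*2 = -15
y[2] = 3*3 + -3*2 + -3*0 = 3
y[3] = 2*3 + 3*2 + -3*0 + -3*1 = 9
y[4] = 1*3 + 2*2 + 3*0 + -3*1 = 4
y[5] = 1*2 + 2*0 + 3*1 = 5
y[6] = 1*0 + 2*1 = 2
y[7] = 1*1 = 1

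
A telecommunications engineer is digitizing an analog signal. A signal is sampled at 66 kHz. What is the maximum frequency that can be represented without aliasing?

The maximum frequency that can be represented without aliasing
is the Nyquist frequency: f_max = f_s / 2 = 66 kHz / 2 = 33 kHz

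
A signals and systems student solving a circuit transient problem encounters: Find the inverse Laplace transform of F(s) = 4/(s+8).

Standard pair: k/(s+a) <-> k*e^(-at)*u(t)
With k=4, a=8: f(t) = 4*e^(-8t)*u(t)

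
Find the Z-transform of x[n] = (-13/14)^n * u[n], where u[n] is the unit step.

The Z-transform of a^n * u[n] is z/(z-a) for |z| > |a|.
Here a = -13/14, so X(z) = z/(z - (-13/14)) = 14z/(14z + 13)
ROC: |z| > 13/14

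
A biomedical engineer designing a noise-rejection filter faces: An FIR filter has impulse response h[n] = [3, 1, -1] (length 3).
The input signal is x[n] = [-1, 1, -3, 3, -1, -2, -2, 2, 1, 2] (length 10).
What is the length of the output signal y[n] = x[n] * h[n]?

For linear convolution, the output length is:
len(y) = len(x) + len(h) - 1 = 10 + 3 - 1 = 12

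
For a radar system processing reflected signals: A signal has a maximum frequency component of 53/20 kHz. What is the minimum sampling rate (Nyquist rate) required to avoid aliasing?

By the Nyquist-Shannon sampling theorem,
the minimum sampling rate (Nyquist rate) must be at least 2 * f_max.
Nyquist rate = 2 * 53/20 kHz = 53/10 kHz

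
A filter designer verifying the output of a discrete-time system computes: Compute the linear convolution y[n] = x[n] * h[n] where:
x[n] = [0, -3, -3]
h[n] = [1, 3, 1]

y[n] = sum_k x[k]*h[n-k]. Output length = len(x) + len(h) - 1 = 3 + 3 - 1 = 5.
y[0] = 0*1 = 0
y[1] = -3*1 + 0*3 = -3
y[2] = -3*1 + -3*3 + 0*1 = -12
y[3] = -3*3 + -3*1 = -12
y[4] = -3*1 = -3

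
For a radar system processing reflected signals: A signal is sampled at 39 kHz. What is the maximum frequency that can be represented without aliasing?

The maximum frequency that can be represented without aliasing
is the Nyquist frequency: f_max = f_s / 2 = 39 kHz / 2 = 39/2 kHz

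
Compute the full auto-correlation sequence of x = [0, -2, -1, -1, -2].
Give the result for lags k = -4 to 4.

r_xx[k] = sum_m x[m]*x[m+k], indexed from 0, for k = -4 to 4:
  r_xx[-4] = x[4]*x[0] = 0
  r_xx[-3] = x[3]*x[0] + x[4]*x[1] = 4
  r_xx[-2] = x[2]*x[0] + x[3]*x[1] + x[4]*x[2] = 4
  r_xx[-1] = x[1]*x[0] + x[2]*x[1] + x[3]*x[2] + x[4]*x[3] = 5
  r_xx[0] = x[0]*x[0] + x[1]*x[1] + x[2]*x[2] + x[3]*x[3] + x[4]*x[4] = 10
  r_xx[1] = x[0]*x[1] + x[1]*x[2] + x[2]*x[3] + x[3]*x[4] = 5
  r_xx[2] = x[0]*x[2] + x[1]*x[3] + x[2]*x[4] = 4
  r_xx[3] = x[0]*x[3] + x[1]*x[4] = 4
  r_xx[4] = x[0]*x[4] = 0
r_xx = [0, 4, 4, 5, 10, 5, 4, 4, 0]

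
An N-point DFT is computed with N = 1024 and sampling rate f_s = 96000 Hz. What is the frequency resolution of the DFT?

DFT frequency resolution = f_s / N
= 96000 / 1024 = 375/4 Hz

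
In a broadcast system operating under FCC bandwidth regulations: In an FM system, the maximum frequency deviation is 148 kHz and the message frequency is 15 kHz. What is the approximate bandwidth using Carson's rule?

Carson's rule: BW = 2*(delta_f + f_m)
= 2*(148 + 15) kHz = 326 kHz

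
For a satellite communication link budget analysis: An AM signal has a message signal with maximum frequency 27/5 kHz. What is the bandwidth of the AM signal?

In AM (double-sideband), the bandwidth is twice the message frequency.
BW = 2 * f_m = 2 * 27/5 kHz = 54/5 kHz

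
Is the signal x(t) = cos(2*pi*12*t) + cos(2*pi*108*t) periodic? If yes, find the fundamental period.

f1 = 12 Hz, f2 = 108 Hz
Period T1 = 1/12, T2 = 1/108
Ratio T1/T2 = 108/12, which is rational.
The signal is periodic with fundamental period T = 1/GCD(12,108) = 1/12 s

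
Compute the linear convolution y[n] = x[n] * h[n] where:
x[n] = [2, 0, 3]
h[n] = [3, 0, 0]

y[n] = sum_k x[k]*h[n-k]. Output length = len(x) + len(h) - 1 = 3 + 3 - 1 = 5.
y[0] = 2*3 = 6
y[1] = 0*3 + 2*0 = 0
y[2] = 3*3 + 0*0 + 2*0 = 9
y[3] = 3*0 + 0*0 = 0
y[4] = 3*0 = 0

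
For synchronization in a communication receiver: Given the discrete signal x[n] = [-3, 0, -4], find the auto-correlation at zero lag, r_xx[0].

The auto-correlation at zero lag r_xx[0] equals the signal energy.
r_xx[0] = sum of x[n]^2 = (-3)^2 + 0^2 + (-4)^2
= 9 + 0 + 16 = 25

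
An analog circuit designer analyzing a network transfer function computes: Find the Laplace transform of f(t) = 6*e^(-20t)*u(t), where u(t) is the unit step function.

Standard Laplace transform pair:
e^(-at)*u(t) <-> 1/(s+a)
With a = 20: L{6*e^(-20t)*u(t)} = 6/(s+20), ROC: Re(s) > -20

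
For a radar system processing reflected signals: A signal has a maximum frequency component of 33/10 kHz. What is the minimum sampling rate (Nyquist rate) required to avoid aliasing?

By the Nyquist-Shannon sampling theorem,
the minimum sampling rate (Nyquist rate) must be at least 2 * f_max.
Nyquist rate = 2 * 33/10 kHz = 33/5 kHz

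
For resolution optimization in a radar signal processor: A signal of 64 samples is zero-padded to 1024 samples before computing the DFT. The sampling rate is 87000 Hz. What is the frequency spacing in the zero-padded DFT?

Original DFT: N = 64, resolution = f_s/N = 87000/64 = 10875/8 Hz
Zero-padded DFT: N = 1024, resolution = f_s/N = 87000/1024 = 10875/128 Hz
Zero-padding interpolates the spectrum (finer frequency grid)
but does NOT improve the true spectral resolution (ability to resolve close frequencies).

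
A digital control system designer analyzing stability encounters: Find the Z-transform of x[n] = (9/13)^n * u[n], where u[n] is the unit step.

The Z-transform of a^n * u[n] is z/(z-a) for |z| > |a|.
Here a = 9/13, so X(z) = z/(z - (9/13)) = 13z/(13z - 9)
ROC: |z| > 9/13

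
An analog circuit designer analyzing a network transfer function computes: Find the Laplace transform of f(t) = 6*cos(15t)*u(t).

Standard pair: cos(wt)*u(t) <-> s/(s^2+w^2)
With w = 15: L{6*cos(15t)*u(t)} = 6s/(s^2+225)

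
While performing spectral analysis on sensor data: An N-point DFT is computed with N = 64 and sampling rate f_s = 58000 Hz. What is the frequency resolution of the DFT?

DFT frequency resolution = f_s / N
= 58000 / 64 = 3625/4 Hz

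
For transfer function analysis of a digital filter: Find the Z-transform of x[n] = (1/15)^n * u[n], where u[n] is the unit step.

The Z-transform of a^n * u[n] is z/(z-a) for |z| > |a|.
Here a = 1/15, so X(z) = z/(z - (1/15)) = 15z/(15z - 1)
ROC: |z| > 1/15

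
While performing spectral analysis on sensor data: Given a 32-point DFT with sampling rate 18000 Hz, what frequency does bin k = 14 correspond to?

The frequency of DFT bin k is: f_k = k * f_s / N
f_14 = 14 * 18000 / 32 = 7875 Hz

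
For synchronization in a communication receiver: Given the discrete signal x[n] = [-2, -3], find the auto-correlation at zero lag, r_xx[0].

The auto-correlation at zero lag r_xx[0] equals the signal energy.
r_xx[0] = sum of x[n]^2 = (-2)^2 + (-3)^2
= 4 + 9 = 13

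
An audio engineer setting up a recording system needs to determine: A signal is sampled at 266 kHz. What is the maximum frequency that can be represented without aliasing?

The maximum frequency that can be represented without aliasing
is the Nyquist frequency: f_max = f_s / 2 = 266 kHz / 2 = 133 kHz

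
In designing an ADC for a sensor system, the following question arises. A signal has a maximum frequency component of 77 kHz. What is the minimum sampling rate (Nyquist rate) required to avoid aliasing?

By the Nyquist-Shannon sampling theorem,
the minimum sampling rate (Nyquist rate) must be at least 2 * f_max.
Nyquist rate = 2 * 77 kHz = 154 kHz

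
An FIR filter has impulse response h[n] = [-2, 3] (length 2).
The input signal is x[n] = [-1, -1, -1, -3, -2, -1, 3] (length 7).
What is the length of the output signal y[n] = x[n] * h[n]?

For linear convolution, the output length is:
len(y) = len(x) + len(h) - 1 = 7 + 2 - 1 = 8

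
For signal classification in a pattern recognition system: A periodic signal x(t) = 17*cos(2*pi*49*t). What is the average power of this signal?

Average power of A*cos(wt) is A^2/2.
P = 17^2 / 2 = 289/2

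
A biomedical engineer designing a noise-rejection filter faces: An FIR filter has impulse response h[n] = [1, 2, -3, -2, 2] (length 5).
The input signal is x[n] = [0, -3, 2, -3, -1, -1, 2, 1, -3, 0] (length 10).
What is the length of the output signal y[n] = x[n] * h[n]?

For linear convolution, the output length is:
len(y) = len(x) + len(h) - 1 = 10 + 5 - 1 = 14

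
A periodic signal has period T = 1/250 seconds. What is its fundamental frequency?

The fundamental frequency is the reciprocal of the period.
f = 1/T = 1/(1/250) = 250 Hz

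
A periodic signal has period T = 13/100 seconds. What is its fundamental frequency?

The fundamental frequency is the reciprocal of the period.
f = 1/T = 1/(13/100) = 100/13 Hz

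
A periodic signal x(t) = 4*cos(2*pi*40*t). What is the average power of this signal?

Average power of A*cos(wt) is A^2/2.
P = 4^2 / 2 = 16/2 = 8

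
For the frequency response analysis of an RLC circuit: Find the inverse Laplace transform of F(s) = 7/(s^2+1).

Standard pair: w/(s^2+w^2) <-> sin(wt)*u(t)
Recognize w^2 = 1, so w = 1; numerator 7 = 7*1.
f(t) = 7*sin(t)*u(t)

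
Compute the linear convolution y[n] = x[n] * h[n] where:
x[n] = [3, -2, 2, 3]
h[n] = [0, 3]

y[n] = sum_k x[k]*h[n-k]. Output length = len(x) + len(h) - 1 = 4 + 2 - 1 = 5.
y[0] = 3*0 = 0
y[1] = -2*0 + 3*3 = 9
y[2] = 2*0 + -2*3 = -6
y[3] = 3*0 + 2*3 = 6
y[4] = 3*3 = 9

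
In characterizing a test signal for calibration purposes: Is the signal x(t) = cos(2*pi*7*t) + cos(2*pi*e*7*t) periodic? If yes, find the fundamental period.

f1 = 7 Hz, f2 = 7*e Hz
Ratio f2/f1 = e, which is irrational.
Since the frequency ratio is irrational, no common period exists.
The signal is not periodic.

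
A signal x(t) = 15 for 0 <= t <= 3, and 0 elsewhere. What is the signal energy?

Energy = integral of |x(t)|^2 dt over the signal duration
= 15^2 * 3 = 225 * 3 = 675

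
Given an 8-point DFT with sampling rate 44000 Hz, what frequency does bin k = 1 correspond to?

The frequency of DFT bin k is: f_k = k * f_s / N
f_1 = 1 * 44000 / 8 = 5500 Hz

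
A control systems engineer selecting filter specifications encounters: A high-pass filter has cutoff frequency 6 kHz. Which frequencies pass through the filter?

A high-pass filter passes all frequencies above the cutoff frequency 6 kHz and attenuates lower frequencies.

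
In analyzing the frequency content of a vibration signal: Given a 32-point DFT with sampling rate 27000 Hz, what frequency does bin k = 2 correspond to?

The frequency of DFT bin k is: f_k = k * f_s / N
f_2 = 2 * 27000 / 32 = 3375/2 Hz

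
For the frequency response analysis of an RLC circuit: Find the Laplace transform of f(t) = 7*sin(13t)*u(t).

Standard pair: sin(wt)*u(t) <-> w/(s^2+w^2)
With w = 13: L{7*sin(13t)*u(t)} = 91/(s^2+169)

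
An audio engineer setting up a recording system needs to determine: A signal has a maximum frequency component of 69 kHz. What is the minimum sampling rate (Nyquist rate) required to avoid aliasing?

By the Nyquist-Shannon sampling theorem,
the minimum sampling rate (Nyquist rate) must be at least 2 * f_max.
Nyquist rate = 2 * 69 kHz = 138 kHz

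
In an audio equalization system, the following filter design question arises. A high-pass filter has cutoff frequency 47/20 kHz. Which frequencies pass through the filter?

A high-pass filter passes all frequencies above the cutoff frequency 47/20 kHz and attenuates lower frequencies.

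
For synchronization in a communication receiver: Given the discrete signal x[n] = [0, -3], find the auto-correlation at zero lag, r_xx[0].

The auto-correlation at zero lag r_xx[0] equals the signal energy.
r_xx[0] = sum of x[n]^2 = 0^2 + (-3)^2
= 0 + 9 = 9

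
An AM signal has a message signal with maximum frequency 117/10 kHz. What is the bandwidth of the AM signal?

In AM (double-sideband), the bandwidth is twice the message frequency.
BW = 2 * f_m = 2 * 117/10 kHz = 117/5 kHz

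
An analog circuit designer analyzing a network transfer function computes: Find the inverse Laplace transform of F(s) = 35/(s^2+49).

Standard pair: w/(s^2+w^2) <-> sin(wt)*u(t)
Recognize w^2 = 49, so w = 7; numerator 35 = 5*7.
f(t) = 5*sin(7t)*u(t)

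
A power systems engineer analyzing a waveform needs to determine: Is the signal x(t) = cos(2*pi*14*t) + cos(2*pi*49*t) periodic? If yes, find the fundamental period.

f1 = 14 Hz, f2 = 49 Hz
Period T1 = 1/14, T2 = 1/49
Ratio T1/T2 = 49/14, which is rational.
The signal is periodic with fundamental period T = 1/GCD(14,49) = 1/7 s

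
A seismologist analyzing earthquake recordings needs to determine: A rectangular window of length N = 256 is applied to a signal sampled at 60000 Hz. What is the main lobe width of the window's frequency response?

For a rectangular window of length N,
the main lobe width in frequency is 2*f_s/N.
= 2*60000/256 = 1875/4 Hz
This determines the minimum frequency separation for resolving two sinusoids.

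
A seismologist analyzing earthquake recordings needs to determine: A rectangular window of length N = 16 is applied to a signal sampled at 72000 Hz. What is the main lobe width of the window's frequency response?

For a rectangular window of length N,
the main lobe width in frequency is 2*f_s/N.
= 2*72000/16 = 9000 Hz
This determines the minimum frequency separation for resolving two sinusoids.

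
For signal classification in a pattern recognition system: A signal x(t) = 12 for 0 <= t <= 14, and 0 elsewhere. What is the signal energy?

Energy = integral of |x(t)|^2 dt over the signal duration
= 12^2 * 14 = 144 * 14 = 2016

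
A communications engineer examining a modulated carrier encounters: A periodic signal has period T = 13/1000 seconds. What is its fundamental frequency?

The fundamental frequency is the reciprocal of the period.
f = 1/T = 1/(13/1000) = 1000/13 Hz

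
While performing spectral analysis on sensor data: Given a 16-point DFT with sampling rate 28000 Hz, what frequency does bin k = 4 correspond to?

The frequency of DFT bin k is: f_k = k * f_s / N
f_4 = 4 * 28000 / 16 = 7000 Hz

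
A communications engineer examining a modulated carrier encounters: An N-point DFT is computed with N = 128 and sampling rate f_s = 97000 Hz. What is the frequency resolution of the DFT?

DFT frequency resolution = f_s / N
= 97000 / 128 = 12125/16 Hz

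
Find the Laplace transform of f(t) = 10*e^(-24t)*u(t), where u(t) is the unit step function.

Standard Laplace transform pair:
e^(-at)*u(t) <-> 1/(s+a)
With a = 24: L{10*e^(-24t)*u(t)} = 10/(s+24), ROC: Re(s) > -24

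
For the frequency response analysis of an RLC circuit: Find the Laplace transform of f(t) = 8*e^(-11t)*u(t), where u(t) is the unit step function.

Standard Laplace transform pair:
e^(-at)*u(t) <-> 1/(s+a)
With a = 11: L{8*e^(-11t)*u(t)} = 8/(s+11), ROC: Re(s) > -11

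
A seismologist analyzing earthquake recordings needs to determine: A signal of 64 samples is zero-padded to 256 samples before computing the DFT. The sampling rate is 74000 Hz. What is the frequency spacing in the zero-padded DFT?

Original DFT: N = 64, resolution = f_s/N = 74000/64 = 4625/4 Hz
Zero-padded DFT: N = 256, resolution = f_s/N = 74000/256 = 4625/16 Hz
Zero-padding interpolates the spectrum (finer frequency grid)
but does NOT improve the true spectral resolution (ability to resolve close frequencies).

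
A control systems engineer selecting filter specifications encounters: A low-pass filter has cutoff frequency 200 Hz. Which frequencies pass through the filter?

A low-pass filter passes all frequencies below the cutoff frequency 200 Hz and attenuates higher frequencies.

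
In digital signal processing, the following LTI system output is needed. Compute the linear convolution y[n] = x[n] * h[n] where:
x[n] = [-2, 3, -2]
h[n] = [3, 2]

y[n] = sum_k x[k]*h[n-k]. Output length = len(x) + len(h) - 1 = 3 + 2 - 1 = 4.
y[0] = -2*3 = -6
y[1] = 3*3 + -2*2 = 5
y[2] = -2*3 + 3*2 = 0
y[3] = -2*2 = -4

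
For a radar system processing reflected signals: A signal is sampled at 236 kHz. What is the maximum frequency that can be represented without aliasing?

The maximum frequency that can be represented without aliasing
is the Nyquist frequency: f_max = f_s / 2 = 236 kHz / 2 = 118 kHz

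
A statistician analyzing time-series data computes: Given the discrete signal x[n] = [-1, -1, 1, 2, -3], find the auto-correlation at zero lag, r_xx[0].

The auto-correlation at zero lag r_xx[0] equals the signal energy.
r_xx[0] = sum of x[n]^2 = (-1)^2 + (-1)^2 + 1^2 + 2^2 + (-3)^2
= 1 + 1 + 1 + 4 + 9 = 16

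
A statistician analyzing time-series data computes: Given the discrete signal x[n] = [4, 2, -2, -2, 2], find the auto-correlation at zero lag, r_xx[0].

The auto-correlation at zero lag r_xx[0] equals the signal energy.
r_xx[0] = sum of x[n]^2 = 4^2 + 2^2 + (-2)^2 + (-2)^2 + 2^2
= 16 + 4 + 4 + 4 + 4 = 32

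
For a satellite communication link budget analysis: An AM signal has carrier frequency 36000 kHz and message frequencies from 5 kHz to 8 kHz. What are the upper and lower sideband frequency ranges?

Upper sideband (USB) = fc + [fm_low, fm_high] = 36000 + [5, 8] = [36005, 36008] kHz
Lower sideband (LSB) = fc - [fm_high, fm_low] = 36000 - [8, 5] = [35992, 35995] kHz
Total occupied spectrum: 35992 kHz to 36008 kHz (plus carrier at 36000 kHz)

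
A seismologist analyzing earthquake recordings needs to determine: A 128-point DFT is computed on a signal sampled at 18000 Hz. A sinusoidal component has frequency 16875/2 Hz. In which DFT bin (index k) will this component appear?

DFT frequency resolution = f_s/N = 18000/128 = 1125/8 Hz
Bin index k = f_signal / resolution = 16875/2 / 1125/8 = 60
The signal frequency 16875/2 Hz falls in DFT bin k = 60.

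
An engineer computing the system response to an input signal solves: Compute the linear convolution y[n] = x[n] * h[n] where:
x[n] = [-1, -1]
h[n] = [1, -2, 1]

y[n] = sum_k x[k]*h[n-k]. Output length = len(x) + len(h) - 1 = 2 + 3 - 1 = 4.
y[0] = -1*1 = -1
y[1] = -1*1 + -1*-2 = 1
y[2] = -1*-2 + -1*1 = 1
y[3] = -1*1 = -1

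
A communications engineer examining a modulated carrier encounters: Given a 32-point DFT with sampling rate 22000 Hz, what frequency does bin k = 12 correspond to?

The frequency of DFT bin k is: f_k = k * f_s / N
f_12 = 12 * 22000 / 32 = 8250 Hz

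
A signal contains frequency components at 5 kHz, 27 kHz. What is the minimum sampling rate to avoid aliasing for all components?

The highest frequency component is f_max = 27 kHz.
Nyquist rate = 2 * f_max = 2 * 27 kHz = 54 kHz.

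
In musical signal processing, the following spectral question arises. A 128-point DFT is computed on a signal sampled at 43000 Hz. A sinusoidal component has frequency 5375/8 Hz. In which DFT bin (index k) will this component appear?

DFT frequency resolution = f_s/N = 43000/128 = 5375/16 Hz
Bin index k = f_signal / resolution = 5375/8 / 5375/16 = 2
The signal frequency 5375/8 Hz falls in DFT bin k = 2.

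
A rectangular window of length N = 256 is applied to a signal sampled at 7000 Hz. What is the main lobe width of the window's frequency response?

For a rectangular window of length N,
the main lobe width in frequency is 2*f_s/N.
= 2*7000/256 = 875/16 Hz
This determines the minimum frequency separation for resolving two sinusoids.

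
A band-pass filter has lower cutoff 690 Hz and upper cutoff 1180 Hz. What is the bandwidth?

Bandwidth = f_high - f_low
= 1180 Hz - 690 Hz = 490 Hz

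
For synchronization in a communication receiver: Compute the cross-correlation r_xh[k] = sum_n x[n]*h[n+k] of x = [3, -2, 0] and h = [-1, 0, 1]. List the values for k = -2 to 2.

Both sequences indexed from 0 and zero outside their support.
Lags with overlap: k = -2 to 2.
  r_xh[-2] = x[2]*h[0] = 0
  r_xh[-1] = x[1]*h[0] + x[2]*h[1] = 2
  r_xh[0] = x[0]*h[0] + x[1]*h[1] + x[2]*h[2] = -3
  r_xh[1] = x[0]*h[1] + x[1]*h[2] = -2
  r_xh[2] = x[0]*h[2] = 3
r_xh = [0, 2, -3, -2, 3] (for k = -2, ..., 2)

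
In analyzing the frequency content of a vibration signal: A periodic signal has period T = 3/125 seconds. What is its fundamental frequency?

The fundamental frequency is the reciprocal of the period.
f = 1/T = 1/(3/125) = 125/3 Hz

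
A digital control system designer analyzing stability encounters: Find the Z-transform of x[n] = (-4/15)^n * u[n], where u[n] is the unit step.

The Z-transform of a^n * u[n] is z/(z-a) for |z| > |a|.
Here a = -4/15, so X(z) = z/(z - (-4/15)) = 15z/(15z + 4)
ROC: |z| > 4/15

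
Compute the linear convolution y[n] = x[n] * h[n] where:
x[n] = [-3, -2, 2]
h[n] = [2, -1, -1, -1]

y[n] = sum_k x[k]*h[n-k]. Output length = len(x) + len(h) - 1 = 3 + 4 - 1 = 6.
y[0] = -3*2 = -6
y[1] = -2*2 + -3*-1 = -1
y[2] = 2*2 + -2*-1 + -3*-1 = 9
y[3] = 2*-1 + -2*-1 + -3*-1 = 3
y[4] = 2*-1 + -2*-1 = 0
y[5] = 2*-1 = -2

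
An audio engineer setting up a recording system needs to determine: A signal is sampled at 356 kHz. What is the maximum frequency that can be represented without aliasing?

The maximum frequency that can be represented without aliasing
is the Nyquist frequency: f_max = f_s / 2 = 356 kHz / 2 = 178 kHz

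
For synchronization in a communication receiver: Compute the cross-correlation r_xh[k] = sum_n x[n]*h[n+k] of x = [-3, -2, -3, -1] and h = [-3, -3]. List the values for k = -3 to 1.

Both sequences indexed from 0 and zero outside their support.
Lags with overlap: k = -3 to 1.
  r_xh[-3] = x[3]*h[0] = 3
  r_xh[-2] = x[2]*h[0] + x[3]*h[1] = 12
  r_xh[-1] = x[1]*h[0] + x[2]*h[1] = 15
  r_xh[0] = x[0]*h[0] + x[1]*h[1] = 15
  r_xh[1] = x[0]*h[1] = 9
r_xh = [3, 12, 15, 15, 9] (for k = -3, ..., 1)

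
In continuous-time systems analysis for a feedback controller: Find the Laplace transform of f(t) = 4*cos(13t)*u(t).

Standard pair: cos(wt)*u(t) <-> s/(s^2+w^2)
With w = 13: L{4*cos(13t)*u(t)} = 4s/(s^2+169)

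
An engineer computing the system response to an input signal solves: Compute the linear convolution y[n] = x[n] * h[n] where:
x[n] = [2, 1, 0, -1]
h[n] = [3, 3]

y[n] = sum_k x[k]*h[n-k]. Output length = len(x) + len(h) - 1 = 4 + 2 - 1 = 5.
y[0] = 2*3 = 6
y[1] = 1*3 + 2*3 = 9
y[2] = 0*3 + 1*3 = 3
y[3] = -1*3 + 0*3 = -3
y[4] = -1*3 = -3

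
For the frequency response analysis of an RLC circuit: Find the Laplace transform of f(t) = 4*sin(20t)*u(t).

Standard pair: sin(wt)*u(t) <-> w/(s^2+w^2)
With w = 20: L{4*sin(20t)*u(t)} = 80/(s^2+400)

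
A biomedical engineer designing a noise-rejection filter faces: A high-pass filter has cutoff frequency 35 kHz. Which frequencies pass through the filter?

A high-pass filter passes all frequencies above the cutoff frequency 35 kHz and attenuates lower frequencies.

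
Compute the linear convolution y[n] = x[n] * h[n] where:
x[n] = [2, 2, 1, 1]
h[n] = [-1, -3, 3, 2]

y[n] = sum_k x[k]*h[n-k]. Output length = len(x) + len(h) - 1 = 4 + 4 - 1 = 7.
y[0] = 2*-1 = -2
y[1] = 2*-1 + 2*-3 = -8
y[2] = 1*-1 + 2*-3 + 2*3 = -1
y[3] = 1*-1 + 1*-3 + 2*3 + 2*2 = 6
y[4] = 1*-3 + 1*3 + 2*2 = 4
y[5] = 1*3 + 1*2 = 5
y[6] = 1*2 = 2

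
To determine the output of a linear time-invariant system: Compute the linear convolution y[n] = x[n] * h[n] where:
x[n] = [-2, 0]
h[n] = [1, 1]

y[n] = sum_k x[k]*h[n-k]. Output length = len(x) + len(h) - 1 = 2 + 2 - 1 = 3.
y[0] = -2*1 = -2
y[1] = 0*1 + -2*1 = -2
y[2] = 0*1 = 0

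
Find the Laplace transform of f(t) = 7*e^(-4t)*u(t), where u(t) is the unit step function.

Standard Laplace transform pair:
e^(-at)*u(t) <-> 1/(s+a)
With a = 4: L{7*e^(-4t)*u(t)} = 7/(s+4), ROC: Re(s) > -4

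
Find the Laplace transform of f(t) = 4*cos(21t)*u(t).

Standard pair: cos(wt)*u(t) <-> s/(s^2+w^2)
With w = 21: L{4*cos(21t)*u(t)} = 4s/(s^2+441)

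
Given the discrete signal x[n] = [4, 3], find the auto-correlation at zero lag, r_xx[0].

The auto-correlation at zero lag r_xx[0] equals the signal energy.
r_xx[0] = sum of x[n]^2 = 4^2 + 3^2
= 16 + 9 = 25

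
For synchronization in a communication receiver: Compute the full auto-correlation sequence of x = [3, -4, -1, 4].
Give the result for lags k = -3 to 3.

r_xx[k] = sum_m x[m]*x[m+k], indexed from 0, for k = -3 to 3:
  r_xx[-3] = x[3]*x[0] = 12
  r_xx[-2] = x[2]*x[0] + x[3]*x[1] = -19
  r_xx[-1] = x[1]*x[0] + x[2]*x[1] + x[3]*x[2] = -12
  r_xx[0] = x[0]*x[0] + x[1]*x[1] + x[2]*x[2] + x[3]*x[3] = 42
  r_xx[1] = x[0]*x[1] + x[1]*x[2] + x[2]*x[3] = -12
  r_xx[2] = x[0]*x[2] + x[1]*x[3] = -19
  r_xx[3] = x[0]*x[3] = 12
r_xx = [12, -19, -12, 42, -12, -19, 12]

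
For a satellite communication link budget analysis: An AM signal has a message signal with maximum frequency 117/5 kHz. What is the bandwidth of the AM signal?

In AM (double-sideband), the bandwidth is twice the message frequency.
BW = 2 * f_m = 2 * 117/5 kHz = 234/5 kHz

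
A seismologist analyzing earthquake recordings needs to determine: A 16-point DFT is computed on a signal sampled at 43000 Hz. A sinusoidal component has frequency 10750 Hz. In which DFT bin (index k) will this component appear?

DFT frequency resolution = f_s/N = 43000/16 = 5375/2 Hz
Bin index k = f_signal / resolution = 10750 / 5375/2 = 4
The signal frequency 10750 Hz falls in DFT bin k = 4.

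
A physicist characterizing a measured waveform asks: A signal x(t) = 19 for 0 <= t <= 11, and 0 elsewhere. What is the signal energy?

Energy = integral of |x(t)|^2 dt over the signal duration
= 19^2 * 11 = 361 * 11 = 3971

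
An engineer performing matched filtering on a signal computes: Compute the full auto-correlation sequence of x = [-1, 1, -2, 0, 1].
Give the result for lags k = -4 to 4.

r_xx[k] = sum_m x[m]*x[m+k], indexed from 0, for k = -4 to 4:
  r_xx[-4] = x[4]*x[0] = -1
  r_xx[-3] = x[3]*x[0] + x[4]*x[1] = 1
  r_xx[-2] = x[2]*x[0] + x[3]*x[1] + x[4]*x[2] = 0
  r_xx[-1] = x[1]*x[0] + x[2]*x[1] + x[3]*x[2] + x[4]*x[3] = -3
  r_xx[0] = x[0]*x[0] + x[1]*x[1] + x[2]*x[2] + x[3]*x[3] + x[4]*x[4] = 7
  r_xx[1] = x[0]*x[1] + x[1]*x[2] + x[2]*x[3] + x[3]*x[4] = -3
  r_xx[2] = x[0]*x[2] + x[1]*x[3] + x[2]*x[4] = 0
  r_xx[3] = x[0]*x[3] + x[1]*x[4] = 1
  r_xx[4] = x[0]*x[4] = -1
r_xx = [-1, 1, 0, -3, 7, -3, 0, 1, -1]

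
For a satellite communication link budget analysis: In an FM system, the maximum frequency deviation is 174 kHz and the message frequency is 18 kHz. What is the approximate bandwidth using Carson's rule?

Carson's rule: BW = 2*(delta_f + f_m)
= 2*(174 + 18) kHz = 384 kHz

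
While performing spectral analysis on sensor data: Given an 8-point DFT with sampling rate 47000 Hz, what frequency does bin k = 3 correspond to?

The frequency of DFT bin k is: f_k = k * f_s / N
f_3 = 3 * 47000 / 8 = 17625 Hz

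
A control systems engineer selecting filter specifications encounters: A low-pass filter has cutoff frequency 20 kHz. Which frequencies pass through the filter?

A low-pass filter passes all frequencies below the cutoff frequency 20 kHz and attenuates higher frequencies.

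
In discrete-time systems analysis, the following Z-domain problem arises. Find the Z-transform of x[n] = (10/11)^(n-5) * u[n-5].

Time-shifting property: if X(z) = Z{x[n]}, then Z{x[n-d]} = z^(-d) * X(z)
X(z) = z/(z - 10/11) for x[n] = (10/11)^n * u[n]
Z{x[n-5]} = z^(-5) * z/(z - 10/11) = z^(-4)/(z - 10/11)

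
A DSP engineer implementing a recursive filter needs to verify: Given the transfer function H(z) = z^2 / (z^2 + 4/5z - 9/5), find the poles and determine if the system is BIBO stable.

Poles are roots of the denominator: z^2 + 4/5z - 9/5 = 0.
Quadratic formula: z = [-(4/5) +/- sqrt((4/5)^2 - 4*(-9/5))] / 2
Discriminant = 16/25 + 36/5 = 196/25; sqrt = 14/5.
z = (-4/5 +/- 14/5) / 2 => z = 1 or z = -9/5.
|p1| = 1, |p2| = 9/5.
For BIBO stability, all poles must lie inside the unit circle (|p| < 1).
System is UNSTABLE since at least one |p| >= 1.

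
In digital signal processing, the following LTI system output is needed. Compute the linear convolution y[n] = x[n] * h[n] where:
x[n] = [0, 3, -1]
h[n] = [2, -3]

y[n] = sum_k x[k]*h[n-k]. Output length = len(x) + len(h) - 1 = 3 + 2 - 1 = 4.
y[0] = 0*2 = 0
y[1] = 3*2 + 0*-3 = 6
y[2] = -1*2 + 3*-3 = -11
y[3] = -1*-3 = 3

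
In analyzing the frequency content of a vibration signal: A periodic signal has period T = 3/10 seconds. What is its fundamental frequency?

The fundamental frequency is the reciprocal of the period.
f = 1/T = 1/(3/10) = 10/3 Hz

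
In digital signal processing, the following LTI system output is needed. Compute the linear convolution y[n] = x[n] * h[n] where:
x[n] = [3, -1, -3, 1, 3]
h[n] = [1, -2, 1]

y[n] = sum_k x[k]*h[n-k]. Output length = len(x) + len(h) - 1 = 5 + 3 - 1 = 7.
y[0] = 3*1 = 3
y[1] = -1*1 + 3*-2 = -7
y[2] = -3*1 + -1*-2 + 3*1 = 2
y[3] = 1*1 + -3*-2 + -1*1 = 6
y[4] = 3*1 + 1*-2 + -3*1 = -2
y[5] = 3*-2 + 1*1 = -5
y[6] = 3*1 = 3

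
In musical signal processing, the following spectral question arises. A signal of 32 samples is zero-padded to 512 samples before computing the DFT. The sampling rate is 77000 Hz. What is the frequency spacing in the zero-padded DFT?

Original DFT: N = 32, resolution = f_s/N = 77000/32 = 9625/4 Hz
Zero-padded DFT: N = 512, resolution = f_s/N = 77000/512 = 9625/64 Hz
Zero-padding interpolates the spectrum (finer frequency grid)
but does NOT improve the true spectral resolution (ability to resolve close frequencies).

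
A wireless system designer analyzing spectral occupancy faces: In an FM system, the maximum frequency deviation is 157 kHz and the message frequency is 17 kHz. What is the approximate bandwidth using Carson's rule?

Carson's rule: BW = 2*(delta_f + f_m)
= 2*(157 + 17) kHz = 348 kHz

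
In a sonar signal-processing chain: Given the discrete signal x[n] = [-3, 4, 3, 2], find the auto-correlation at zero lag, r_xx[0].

The auto-correlation at zero lag r_xx[0] equals the signal energy.
r_xx[0] = sum of x[n]^2 = (-3)^2 + 4^2 + 3^2 + 2^2
= 9 + 16 + 9 + 4 = 38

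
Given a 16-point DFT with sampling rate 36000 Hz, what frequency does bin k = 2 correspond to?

The frequency of DFT bin k is: f_k = k * f_s / N
f_2 = 2 * 36000 / 16 = 4500 Hz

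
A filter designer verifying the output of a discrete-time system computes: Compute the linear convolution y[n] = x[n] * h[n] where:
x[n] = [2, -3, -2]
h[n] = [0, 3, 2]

y[n] = sum_k x[k]*h[n-k]. Output length = len(x) + len(h) - 1 = 3 + 3 - 1 = 5.
y[0] = 2*0 = 0
y[1] = -3*0 + 2*3 = 6
y[2] = -2*0 + -3*3 + 2*2 = -5
y[3] = -2*3 + -3*2 = -12
y[4] = -2*2 = -4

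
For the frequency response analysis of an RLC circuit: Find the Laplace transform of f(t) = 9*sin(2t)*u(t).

Standard pair: sin(wt)*u(t) <-> w/(s^2+w^2)
With w = 2: L{9*sin(2t)*u(t)} = 18/(s^2+4)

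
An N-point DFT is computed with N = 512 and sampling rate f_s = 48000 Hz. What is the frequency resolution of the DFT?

DFT frequency resolution = f_s / N
= 48000 / 512 = 375/4 Hz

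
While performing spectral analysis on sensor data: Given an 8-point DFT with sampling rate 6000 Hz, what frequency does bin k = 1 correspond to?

The frequency of DFT bin k is: f_k = k * f_s / N
f_1 = 1 * 6000 / 8 = 750 Hz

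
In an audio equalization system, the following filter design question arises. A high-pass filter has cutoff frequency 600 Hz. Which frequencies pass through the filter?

A high-pass filter passes all frequencies above the cutoff frequency 600 Hz and attenuates lower frequencies.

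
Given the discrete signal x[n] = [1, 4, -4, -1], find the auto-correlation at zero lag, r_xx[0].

The auto-correlation at zero lag r_xx[0] equals the signal energy.
r_xx[0] = sum of x[n]^2 = 1^2 + 4^2 + (-4)^2 + (-1)^2
= 1 + 16 + 16 + 1 = 34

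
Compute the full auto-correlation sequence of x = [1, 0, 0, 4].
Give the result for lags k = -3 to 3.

r_xx[k] = sum_m x[m]*x[m+k], indexed from 0, for k = -3 to 3:
  r_xx[-3] = x[3]*x[0] = 4
  r_xx[-2] = x[2]*x[0] + x[3]*x[1] = 0
  r_xx[-1] = x[1]*x[0] + x[2]*x[1] + x[3]*x[2] = 0
  r_xx[0] = x[0]*x[0] + x[1]*x[1] + x[2]*x[2] + x[3]*x[3] = 17
  r_xx[1] = x[0]*x[1] + x[1]*x[2] + x[2]*x[3] = 0
  r_xx[2] = x[0]*x[2] + x[1]*x[3] = 0
  r_xx[3] = x[0]*x[3] = 4
r_xx = [4, 0, 0, 17, 0, 0, 4]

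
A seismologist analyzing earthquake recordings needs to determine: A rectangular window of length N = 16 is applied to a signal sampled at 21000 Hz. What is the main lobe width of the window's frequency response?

For a rectangular window of length N,
the main lobe width in frequency is 2*f_s/N.
= 2*21000/16 = 2625 Hz
This determines the minimum frequency separation for resolving two sinusoids.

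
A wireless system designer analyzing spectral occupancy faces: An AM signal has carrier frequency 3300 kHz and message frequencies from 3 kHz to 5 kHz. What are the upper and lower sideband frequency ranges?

Upper sideband (USB) = fc + [fm_low, fm_high] = 3300 + [3, 5] = [3303, 3305] kHz
Lower sideband (LSB) = fc - [fm_high, fm_low] = 3300 - [5, 3] = [3295, 3297] kHz
Total occupied spectrum: 3295 kHz to 3305 kHz (plus carrier at 3300 kHz)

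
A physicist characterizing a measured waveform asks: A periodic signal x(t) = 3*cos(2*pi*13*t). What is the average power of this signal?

Average power of A*cos(wt) is A^2/2.
P = 3^2 / 2 = 9/2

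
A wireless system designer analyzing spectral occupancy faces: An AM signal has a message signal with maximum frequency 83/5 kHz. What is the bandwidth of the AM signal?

In AM (double-sideband), the bandwidth is twice the message frequency.
BW = 2 * f_m = 2 * 83/5 kHz = 166/5 kHz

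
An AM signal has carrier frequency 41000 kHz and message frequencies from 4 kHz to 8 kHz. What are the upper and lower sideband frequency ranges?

Upper sideband (USB) = fc + [fm_low, fm_high] = 41000 + [4, 8] = [41004, 41008] kHz
Lower sideband (LSB) = fc - [fm_high, fm_low] = 41000 - [8, 4] = [40992, 40996] kHz
Total occupied spectrum: 40992 kHz to 41008 kHz (plus carrier at 41000 kHz)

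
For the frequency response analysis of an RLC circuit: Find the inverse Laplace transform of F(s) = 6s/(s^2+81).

Standard pair: s/(s^2+w^2) <-> cos(wt)*u(t)
With k=6, w=9: f(t) = 6*cos(9t)*u(t)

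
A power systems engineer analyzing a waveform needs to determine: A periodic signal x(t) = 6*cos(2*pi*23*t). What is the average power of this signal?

Average power of A*cos(wt) is A^2/2.
P = 6^2 / 2 = 36/2 = 18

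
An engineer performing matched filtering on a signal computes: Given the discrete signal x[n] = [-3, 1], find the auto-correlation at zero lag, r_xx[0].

The auto-correlation at zero lag r_xx[0] equals the signal energy.
r_xx[0] = sum of x[n]^2 = (-3)^2 + 1^2
= 9 + 1 = 10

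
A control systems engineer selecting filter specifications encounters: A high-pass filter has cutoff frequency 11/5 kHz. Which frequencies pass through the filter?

A high-pass filter passes all frequencies above the cutoff frequency 11/5 kHz and attenuates lower frequencies.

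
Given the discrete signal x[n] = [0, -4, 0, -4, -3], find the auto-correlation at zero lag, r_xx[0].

The auto-correlation at zero lag r_xx[0] equals the signal energy.
r_xx[0] = sum of x[n]^2 = 0^2 + (-4)^2 + 0^2 + (-4)^2 + (-3)^2
= 0 + 16 + 0 + 16 + 9 = 41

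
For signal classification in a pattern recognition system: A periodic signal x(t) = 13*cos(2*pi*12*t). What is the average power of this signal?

Average power of A*cos(wt) is A^2/2.
P = 13^2 / 2 = 169/2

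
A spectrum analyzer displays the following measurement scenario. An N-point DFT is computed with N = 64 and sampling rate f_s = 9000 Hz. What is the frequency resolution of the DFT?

DFT frequency resolution = f_s / N
= 9000 / 64 = 1125/8 Hz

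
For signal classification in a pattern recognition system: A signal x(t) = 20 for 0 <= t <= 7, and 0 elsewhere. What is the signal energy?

Energy = integral of |x(t)|^2 dt over the signal duration
= 20^2 * 7 = 400 * 7 = 2800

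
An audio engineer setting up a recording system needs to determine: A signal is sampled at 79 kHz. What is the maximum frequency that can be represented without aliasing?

The maximum frequency that can be represented without aliasing
is the Nyquist frequency: f_max = f_s / 2 = 79 kHz / 2 = 79/2 kHz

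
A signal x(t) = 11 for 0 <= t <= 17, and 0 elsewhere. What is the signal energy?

Energy = integral of |x(t)|^2 dt over the signal duration
= 11^2 * 17 = 121 * 17 = 2057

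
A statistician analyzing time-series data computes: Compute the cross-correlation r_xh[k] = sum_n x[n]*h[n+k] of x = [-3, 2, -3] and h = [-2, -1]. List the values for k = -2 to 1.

Both sequences indexed from 0 and zero outside their support.
Lags with overlap: k = -2 to 1.
  r_xh[-2] = x[2]*h[0] = 6
  r_xh[-1] = x[1]*h[0] + x[2]*h[1] = -1
  r_xh[0] = x[0]*h[0] + x[1]*h[1] = 4
  r_xh[1] = x[0]*h[1] = 3
r_xh = [6, -1, 4, 3] (for k = -2, ..., 1)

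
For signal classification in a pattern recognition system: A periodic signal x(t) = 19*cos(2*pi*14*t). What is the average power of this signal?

Average power of A*cos(wt) is A^2/2.
P = 19^2 / 2 = 361/2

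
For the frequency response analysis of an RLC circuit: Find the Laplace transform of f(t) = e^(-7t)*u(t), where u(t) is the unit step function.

Standard Laplace transform pair:
e^(-at)*u(t) <-> 1/(s+a)
With a = 7: L{e^(-7t)*u(t)} = 1/(s+7), ROC: Re(s) > -7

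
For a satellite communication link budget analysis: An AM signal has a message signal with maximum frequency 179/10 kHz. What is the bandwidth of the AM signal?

In AM (double-sideband), the bandwidth is twice the message frequency.
BW = 2 * f_m = 2 * 179/10 kHz = 179/5 kHz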